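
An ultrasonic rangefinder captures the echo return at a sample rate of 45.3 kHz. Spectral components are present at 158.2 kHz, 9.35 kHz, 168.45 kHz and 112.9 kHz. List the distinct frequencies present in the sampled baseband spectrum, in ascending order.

fs/2 = 22.65 kHz.
158.2 kHz mod fs = 22.3 kHz.
22.3 kHz ≤ fs/2 = 22.65 kHz, appears at 22.3 kHz.
9.35 kHz ≤ fs/2 = 22.65 kHz, passes unchanged.
168.45 kHz mod fs = 32.55 kHz.
32.55 kHz > fs/2 = 22.65 kHz, folds to fs − 32.55 kHz = 12.75 kHz.
112.9 kHz mod fs = 22.3 kHz.
22.3 kHz ≤ fs/2 = 22.65 kHz, appears at 22.3 kHz.
Distinct values: {9.35 kHz, 12.75 kHz, 22.3 kHz}.

9.35 kHz, 12.75 kHz, 22.3 kHz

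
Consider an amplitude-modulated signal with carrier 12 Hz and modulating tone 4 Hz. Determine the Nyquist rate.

AM sidebands sit at fc ± fm = 8 Hz and 16 Hz.
Highest-frequency component: 16 Hz.
Nyquist rate = 2 × 16 Hz = 32 Hz.

32 Hz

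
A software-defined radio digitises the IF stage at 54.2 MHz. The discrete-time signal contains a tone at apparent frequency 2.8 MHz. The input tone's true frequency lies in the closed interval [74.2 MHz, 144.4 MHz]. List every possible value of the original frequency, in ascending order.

Frequencies that alias to 2.8 MHz are k·fs ± 2.8 MHz for integer k ≥ 0.
k=0: 2.8 MHz.
k=1: 51.4 MHz, 57 MHz.
k=2: 105.6 MHz, 111.2 MHz.
k=3: 159.8 MHz, 165.4 MHz.
Within [74.2 MHz, 144.4 MHz]: 105.6 MHz, 111.2 MHz.

105.6 MHz, 111.2 MHz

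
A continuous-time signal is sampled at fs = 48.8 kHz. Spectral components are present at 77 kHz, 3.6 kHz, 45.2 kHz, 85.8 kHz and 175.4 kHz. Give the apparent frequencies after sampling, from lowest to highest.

3.6 kHz, 11.8 kHz, 19.8 kHz, 20.6 kHz

fs/2 = 24.4 kHz.
77 kHz mod fs = 28.2 kHz.
28.2 kHz > fs/2 = 24.4 kHz, folds to fs − 28.2 kHz = 20.6 kHz.
3.6 kHz ≤ fs/2 = 24.4 kHz, passes unchanged.
45.2 kHz > fs/2 = 24.4 kHz, folds to fs − 45.2 kHz = 3.6 kHz.
85.8 kHz mod fs = 37 kHz.
37 kHz > fs/2 = 24.4 kHz, folds to fs − 37 kHz = 11.8 kHz.
175.4 kHz mod fs = 29 kHz.
29 kHz > fs/2 = 24.4 kHz, folds to fs − 29 kHz = 19.8 kHz.
Distinct values: {3.6 kHz, 11.8 kHz, 19.8 kHz, 20.6 kHz}.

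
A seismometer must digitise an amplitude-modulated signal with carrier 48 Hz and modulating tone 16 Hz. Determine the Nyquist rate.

AM sidebands sit at fc ± fm = 32 Hz and 64 Hz.
Highest-frequency component: 64 Hz.
Nyquist rate = 2 × 64 Hz = 128 Hz.

128 Hz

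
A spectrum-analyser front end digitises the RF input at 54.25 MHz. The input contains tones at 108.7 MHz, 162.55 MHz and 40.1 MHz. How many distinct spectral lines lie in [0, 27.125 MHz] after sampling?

fs/2 = 27.125 MHz.
108.7 MHz mod fs = 0.2 MHz.
0.2 MHz ≤ fs/2 = 27.125 MHz, appears at 0.2 MHz.
162.55 MHz mod fs = 54.05 MHz.
54.05 MHz > fs/2 = 27.125 MHz, folds to fs − 54.05 MHz = 0.2 MHz.
40.1 MHz > fs/2 = 27.125 MHz, folds to fs − 40.1 MHz = 14.15 MHz.
Distinct values: {0.2 MHz, 14.15 MHz} → 2.

2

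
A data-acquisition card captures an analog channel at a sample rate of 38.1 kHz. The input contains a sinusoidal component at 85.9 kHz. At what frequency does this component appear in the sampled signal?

9.7 kHz

85.9 kHz mod fs = 9.7 kHz.
9.7 kHz ≤ fs/2 = 19.05 kHz, appears at 9.7 kHz.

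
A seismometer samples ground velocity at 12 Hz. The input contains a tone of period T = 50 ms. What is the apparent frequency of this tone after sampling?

4 Hz

T = 50 ms → f = 1/T = 20 Hz.
20 Hz mod fs = 8 Hz.
8 Hz > fs/2 = 6 Hz, folds to fs − 8 Hz = 4 Hz.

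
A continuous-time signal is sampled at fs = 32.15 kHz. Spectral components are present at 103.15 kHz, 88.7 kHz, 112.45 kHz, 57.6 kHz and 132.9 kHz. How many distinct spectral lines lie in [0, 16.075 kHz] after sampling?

fs/2 = 16.075 kHz.
103.15 kHz mod fs = 6.7 kHz.
6.7 kHz ≤ fs/2 = 16.075 kHz, appears at 6.7 kHz.
88.7 kHz mod fs = 24.4 kHz.
24.4 kHz > fs/2 = 16.075 kHz, folds to fs − 24.4 kHz = 7.75 kHz.
112.45 kHz mod fs = 16 kHz.
16 kHz ≤ fs/2 = 16.075 kHz, appears at 16 kHz.
57.6 kHz mod fs = 25.45 kHz.
25.45 kHz > fs/2 = 16.075 kHz, folds to fs − 25.45 kHz = 6.7 kHz.
132.9 kHz mod fs = 4.3 kHz.
4.3 kHz ≤ fs/2 = 16.075 kHz, appears at 4.3 kHz.
Distinct values: {4.3 kHz, 6.7 kHz, 7.75 kHz, 16 kHz} → 4.

4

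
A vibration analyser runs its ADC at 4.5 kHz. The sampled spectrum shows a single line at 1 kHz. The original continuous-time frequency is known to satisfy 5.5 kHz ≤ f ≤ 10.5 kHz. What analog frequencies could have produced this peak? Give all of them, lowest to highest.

5.5 kHz, 8 kHz, 10 kHz

Frequencies that alias to 1 kHz are k·fs ± 1 kHz for integer k ≥ 0.
k=0: 1 kHz.
k=1: 3.5 kHz, 5.5 kHz.
k=2: 8 kHz, 10 kHz.
k=3: 12.5 kHz, 14.5 kHz.
Within [5.5 kHz, 10.5 kHz]: 5.5 kHz, 8 kHz, 10 kHz.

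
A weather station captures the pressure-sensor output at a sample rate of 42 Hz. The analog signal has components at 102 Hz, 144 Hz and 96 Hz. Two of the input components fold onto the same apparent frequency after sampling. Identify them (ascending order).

fs/2 = 21 Hz.
102 Hz mod fs = 18 Hz.
18 Hz ≤ fs/2 = 21 Hz, appears at 18 Hz.
144 Hz mod fs = 18 Hz.
18 Hz ≤ fs/2 = 21 Hz, appears at 18 Hz.
96 Hz mod fs = 12 Hz.
12 Hz ≤ fs/2 = 21 Hz, appears at 12 Hz.
102 Hz and 144 Hz both map to 18 Hz.

102 Hz, 144 Hz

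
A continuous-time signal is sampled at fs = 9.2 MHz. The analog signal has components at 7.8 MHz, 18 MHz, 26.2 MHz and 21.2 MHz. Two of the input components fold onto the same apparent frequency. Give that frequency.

1.4 MHz

fs/2 = 4.6 MHz.
7.8 MHz > fs/2 = 4.6 MHz, folds to fs − 7.8 MHz = 1.4 MHz.
18 MHz mod fs = 8.8 MHz.
8.8 MHz > fs/2 = 4.6 MHz, folds to fs − 8.8 MHz = 0.4 MHz.
26.2 MHz mod fs = 7.8 MHz.
7.8 MHz > fs/2 = 4.6 MHz, folds to fs − 7.8 MHz = 1.4 MHz.
21.2 MHz mod fs = 2.8 MHz.
2.8 MHz ≤ fs/2 = 4.6 MHz, appears at 2.8 MHz.
7.8 MHz and 26.2 MHz both map to 1.4 MHz.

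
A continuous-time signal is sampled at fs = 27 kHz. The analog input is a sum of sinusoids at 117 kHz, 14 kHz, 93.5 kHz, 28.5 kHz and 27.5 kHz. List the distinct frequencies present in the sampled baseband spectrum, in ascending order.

fs/2 = 13.5 kHz.
117 kHz mod fs = 9 kHz.
9 kHz ≤ fs/2 = 13.5 kHz, appears at 9 kHz.
14 kHz > fs/2 = 13.5 kHz, folds to fs − 14 kHz = 13 kHz.
93.5 kHz mod fs = 12.5 kHz.
12.5 kHz ≤ fs/2 = 13.5 kHz, appears at 12.5 kHz.
28.5 kHz mod fs = 1.5 kHz.
1.5 kHz ≤ fs/2 = 13.5 kHz, appears at 1.5 kHz.
27.5 kHz mod fs = 0.5 kHz.
0.5 kHz ≤ fs/2 = 13.5 kHz, appears at 0.5 kHz.
Distinct values: {0.5 kHz, 1.5 kHz, 9 kHz, 12.5 kHz, 13 kHz}.

0.5 kHz, 1.5 kHz, 9 kHz, 12.5 kHz, 13 kHz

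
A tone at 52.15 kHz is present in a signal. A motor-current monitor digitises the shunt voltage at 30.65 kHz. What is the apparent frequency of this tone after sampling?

52.15 kHz mod fs = 21.5 kHz.
21.5 kHz > fs/2 = 15.325 kHz, folds to fs − 21.5 kHz = 9.15 kHz.

9.15 kHz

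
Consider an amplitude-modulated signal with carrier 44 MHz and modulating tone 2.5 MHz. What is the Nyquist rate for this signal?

AM sidebands sit at fc ± fm = 41.5 MHz and 46.5 MHz.
Highest-frequency component: 46.5 MHz.
Nyquist rate = 2 × 46.5 MHz = 93 MHz.

93 MHz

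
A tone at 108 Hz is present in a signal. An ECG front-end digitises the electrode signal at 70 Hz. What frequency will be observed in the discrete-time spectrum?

32 Hz

108 Hz mod fs = 38 Hz.
38 Hz > fs/2 = 35 Hz, folds to fs − 38 Hz = 32 Hz.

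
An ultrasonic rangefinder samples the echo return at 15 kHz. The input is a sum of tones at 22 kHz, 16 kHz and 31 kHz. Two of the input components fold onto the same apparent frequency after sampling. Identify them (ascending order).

16 kHz, 31 kHz

fs/2 = 7.5 kHz.
22 kHz mod fs = 7 kHz.
7 kHz ≤ fs/2 = 7.5 kHz, appears at 7 kHz.
16 kHz mod fs = 1 kHz.
1 kHz ≤ fs/2 = 7.5 kHz, appears at 1 kHz.
31 kHz mod fs = 1 kHz.
1 kHz ≤ fs/2 = 7.5 kHz, appears at 1 kHz.
16 kHz and 31 kHz both map to 1 kHz.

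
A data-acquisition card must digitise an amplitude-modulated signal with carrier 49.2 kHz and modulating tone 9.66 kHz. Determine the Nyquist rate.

117.72 kHz

AM sidebands sit at fc ± fm = 39.54 kHz and 58.86 kHz.
Highest-frequency component: 58.86 kHz.
Nyquist rate = 2 × 58.86 kHz = 117.72 kHz.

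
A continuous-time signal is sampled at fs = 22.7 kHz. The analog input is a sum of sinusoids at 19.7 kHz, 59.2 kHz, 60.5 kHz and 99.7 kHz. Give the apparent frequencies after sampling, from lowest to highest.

fs/2 = 11.35 kHz.
19.7 kHz > fs/2 = 11.35 kHz, folds to fs − 19.7 kHz = 3 kHz.
59.2 kHz mod fs = 13.8 kHz.
13.8 kHz > fs/2 = 11.35 kHz, folds to fs − 13.8 kHz = 8.9 kHz.
60.5 kHz mod fs = 15.1 kHz.
15.1 kHz > fs/2 = 11.35 kHz, folds to fs − 15.1 kHz = 7.6 kHz.
99.7 kHz mod fs = 8.9 kHz.
8.9 kHz ≤ fs/2 = 11.35 kHz, appears at 8.9 kHz.
Distinct values: {3 kHz, 7.6 kHz, 8.9 kHz}.

3 kHz, 7.6 kHz, 8.9 kHz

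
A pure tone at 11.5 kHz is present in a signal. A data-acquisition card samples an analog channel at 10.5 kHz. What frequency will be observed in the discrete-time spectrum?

1 kHz

11.5 kHz mod fs = 1 kHz.
1 kHz ≤ fs/2 = 5.25 kHz, appears at 1 kHz.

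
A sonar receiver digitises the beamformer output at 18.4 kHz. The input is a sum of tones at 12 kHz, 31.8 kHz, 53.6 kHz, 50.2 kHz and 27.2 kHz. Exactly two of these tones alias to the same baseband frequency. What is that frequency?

fs/2 = 9.2 kHz.
12 kHz > fs/2 = 9.2 kHz, folds to fs − 12 kHz = 6.4 kHz.
31.8 kHz mod fs = 13.4 kHz.
13.4 kHz > fs/2 = 9.2 kHz, folds to fs − 13.4 kHz = 5 kHz.
53.6 kHz mod fs = 16.8 kHz.
16.8 kHz > fs/2 = 9.2 kHz, folds to fs − 16.8 kHz = 1.6 kHz.
50.2 kHz mod fs = 13.4 kHz.
13.4 kHz > fs/2 = 9.2 kHz, folds to fs − 13.4 kHz = 5 kHz.
27.2 kHz mod fs = 8.8 kHz.
8.8 kHz ≤ fs/2 = 9.2 kHz, appears at 8.8 kHz.
31.8 kHz and 50.2 kHz both map to 5 kHz.

5 kHz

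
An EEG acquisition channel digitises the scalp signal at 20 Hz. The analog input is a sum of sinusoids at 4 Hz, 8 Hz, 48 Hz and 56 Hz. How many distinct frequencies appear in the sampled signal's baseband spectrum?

2

fs/2 = 10 Hz.
4 Hz ≤ fs/2 = 10 Hz, passes unchanged.
8 Hz ≤ fs/2 = 10 Hz, passes unchanged.
48 Hz mod fs = 8 Hz.
8 Hz ≤ fs/2 = 10 Hz, appears at 8 Hz.
56 Hz mod fs = 16 Hz.
16 Hz > fs/2 = 10 Hz, folds to fs − 16 Hz = 4 Hz.
Distinct values: {4 Hz, 8 Hz} → 2.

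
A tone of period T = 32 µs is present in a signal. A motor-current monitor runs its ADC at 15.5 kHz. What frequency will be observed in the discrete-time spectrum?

0.25 kHz

T = 32 µs → f = 1/T = 31.25 kHz.
31.25 kHz mod fs = 0.25 kHz.
0.25 kHz ≤ fs/2 = 7.75 kHz, appears at 0.25 kHz.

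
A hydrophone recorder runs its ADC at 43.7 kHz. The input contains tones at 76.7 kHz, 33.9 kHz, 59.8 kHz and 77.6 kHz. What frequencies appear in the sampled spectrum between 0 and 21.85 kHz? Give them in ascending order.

9.8 kHz, 10.7 kHz, 16.1 kHz

fs/2 = 21.85 kHz.
76.7 kHz mod fs = 33 kHz.
33 kHz > fs/2 = 21.85 kHz, folds to fs − 33 kHz = 10.7 kHz.
33.9 kHz > fs/2 = 21.85 kHz, folds to fs − 33.9 kHz = 9.8 kHz.
59.8 kHz mod fs = 16.1 kHz.
16.1 kHz ≤ fs/2 = 21.85 kHz, appears at 16.1 kHz.
77.6 kHz mod fs = 33.9 kHz.
33.9 kHz > fs/2 = 21.85 kHz, folds to fs − 33.9 kHz = 9.8 kHz.
Distinct values: {9.8 kHz, 10.7 kHz, 16.1 kHz}.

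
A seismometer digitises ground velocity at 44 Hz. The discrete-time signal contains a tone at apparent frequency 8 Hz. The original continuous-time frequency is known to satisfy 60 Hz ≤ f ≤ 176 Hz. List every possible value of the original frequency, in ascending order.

Frequencies that alias to 8 Hz are k·fs ± 8 Hz for integer k ≥ 0.
k=0: 8 Hz.
k=1: 36 Hz, 52 Hz.
k=2: 80 Hz, 96 Hz.
k=3: 124 Hz, 140 Hz.
k=4: 168 Hz, 184 Hz.
k=5: 212 Hz, 228 Hz.
Within [60 Hz, 176 Hz]: 80 Hz, 96 Hz, 124 Hz, 140 Hz, 168 Hz.

80 Hz, 96 Hz, 124 Hz, 140 Hz, 168 Hz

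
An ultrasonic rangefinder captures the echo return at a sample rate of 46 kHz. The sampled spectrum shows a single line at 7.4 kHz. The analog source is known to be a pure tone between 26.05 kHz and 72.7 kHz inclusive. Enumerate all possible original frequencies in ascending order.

38.6 kHz, 53.4 kHz

Frequencies that alias to 7.4 kHz are k·fs ± 7.4 kHz for integer k ≥ 0.
k=0: 7.4 kHz.
k=1: 38.6 kHz, 53.4 kHz.
k=2: 84.6 kHz, 99.4 kHz.
Within [26.05 kHz, 72.7 kHz]: 38.6 kHz, 53.4 kHz.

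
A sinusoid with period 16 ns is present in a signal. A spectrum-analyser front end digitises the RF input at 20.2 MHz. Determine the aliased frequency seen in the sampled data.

T = 16 ns → f = 1/T = 62.5 MHz.
62.5 MHz mod fs = 1.9 MHz.
1.9 MHz ≤ fs/2 = 10.1 MHz, appears at 1.9 MHz.

1.9 MHz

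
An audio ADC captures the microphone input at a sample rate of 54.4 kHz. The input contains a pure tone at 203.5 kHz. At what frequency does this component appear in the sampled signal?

203.5 kHz mod fs = 40.3 kHz.
40.3 kHz > fs/2 = 27.2 kHz, folds to fs − 40.3 kHz = 14.1 kHz.

14.1 kHz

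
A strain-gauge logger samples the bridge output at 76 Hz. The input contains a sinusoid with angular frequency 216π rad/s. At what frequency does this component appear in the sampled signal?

ω = 216π rad/s → f = ω/(2π) = 108 Hz.
108 Hz mod fs = 32 Hz.
32 Hz ≤ fs/2 = 38 Hz, appears at 32 Hz.

32 Hz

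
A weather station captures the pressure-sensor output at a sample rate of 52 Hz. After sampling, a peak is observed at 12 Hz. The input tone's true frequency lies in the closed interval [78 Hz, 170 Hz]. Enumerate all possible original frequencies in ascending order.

92 Hz, 116 Hz, 144 Hz, 168 Hz

Frequencies that alias to 12 Hz are k·fs ± 12 Hz for integer k ≥ 0.
k=0: 12 Hz.
k=1: 40 Hz, 64 Hz.
k=2: 92 Hz, 116 Hz.
k=3: 144 Hz, 168 Hz.
k=4: 196 Hz, 220 Hz.
Within [78 Hz, 170 Hz]: 92 Hz, 116 Hz, 144 Hz, 168 Hz.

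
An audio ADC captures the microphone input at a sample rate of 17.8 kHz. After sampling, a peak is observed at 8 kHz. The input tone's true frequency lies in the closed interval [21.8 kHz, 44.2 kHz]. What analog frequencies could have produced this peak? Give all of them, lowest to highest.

25.8 kHz, 27.6 kHz, 43.6 kHz

Frequencies that alias to 8 kHz are k·fs ± 8 kHz for integer k ≥ 0.
k=0: 8 kHz.
k=1: 9.8 kHz, 25.8 kHz.
k=2: 27.6 kHz, 43.6 kHz.
k=3: 45.4 kHz, 61.4 kHz.
Within [21.8 kHz, 44.2 kHz]: 25.8 kHz, 27.6 kHz, 43.6 kHz.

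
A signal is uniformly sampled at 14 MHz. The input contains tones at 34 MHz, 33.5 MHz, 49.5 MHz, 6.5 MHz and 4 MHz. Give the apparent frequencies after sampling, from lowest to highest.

fs/2 = 7 MHz.
34 MHz mod fs = 6 MHz.
6 MHz ≤ fs/2 = 7 MHz, appears at 6 MHz.
33.5 MHz mod fs = 5.5 MHz.
5.5 MHz ≤ fs/2 = 7 MHz, appears at 5.5 MHz.
49.5 MHz mod fs = 7.5 MHz.
7.5 MHz > fs/2 = 7 MHz, folds to fs − 7.5 MHz = 6.5 MHz.
6.5 MHz ≤ fs/2 = 7 MHz, passes unchanged.
4 MHz ≤ fs/2 = 7 MHz, passes unchanged.
Distinct values: {4 MHz, 5.5 MHz, 6 MHz, 6.5 MHz}.

4 MHz, 5.5 MHz, 6 MHz, 6.5 MHz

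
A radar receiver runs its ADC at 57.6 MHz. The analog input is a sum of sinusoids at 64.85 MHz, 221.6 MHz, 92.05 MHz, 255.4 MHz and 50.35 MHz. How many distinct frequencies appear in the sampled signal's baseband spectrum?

fs/2 = 28.8 MHz.
64.85 MHz mod fs = 7.25 MHz.
7.25 MHz ≤ fs/2 = 28.8 MHz, appears at 7.25 MHz.
221.6 MHz mod fs = 48.8 MHz.
48.8 MHz > fs/2 = 28.8 MHz, folds to fs − 48.8 MHz = 8.8 MHz.
92.05 MHz mod fs = 34.45 MHz.
34.45 MHz > fs/2 = 28.8 MHz, folds to fs − 34.45 MHz = 23.15 MHz.
255.4 MHz mod fs = 25 MHz.
25 MHz ≤ fs/2 = 28.8 MHz, appears at 25 MHz.
50.35 MHz > fs/2 = 28.8 MHz, folds to fs − 50.35 MHz = 7.25 MHz.
Distinct values: {7.25 MHz, 8.8 MHz, 23.15 MHz, 25 MHz} → 4.

4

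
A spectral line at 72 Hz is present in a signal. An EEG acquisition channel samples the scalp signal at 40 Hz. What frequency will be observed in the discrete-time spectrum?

72 Hz mod fs = 32 Hz.
32 Hz > fs/2 = 20 Hz, folds to fs − 32 Hz = 8 Hz.

8 Hz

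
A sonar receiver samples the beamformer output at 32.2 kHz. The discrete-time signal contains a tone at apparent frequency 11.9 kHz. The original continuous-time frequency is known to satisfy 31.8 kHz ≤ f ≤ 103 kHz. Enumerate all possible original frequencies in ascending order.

Frequencies that alias to 11.9 kHz are k·fs ± 11.9 kHz for integer k ≥ 0.
k=0: 11.9 kHz.
k=1: 20.3 kHz, 44.1 kHz.
k=2: 52.5 kHz, 76.3 kHz.
k=3: 84.7 kHz, 108.5 kHz.
k=4: 116.9 kHz, 140.7 kHz.
Within [31.8 kHz, 103 kHz]: 44.1 kHz, 52.5 kHz, 76.3 kHz, 84.7 kHz.

44.1 kHz, 52.5 kHz, 76.3 kHz, 84.7 kHz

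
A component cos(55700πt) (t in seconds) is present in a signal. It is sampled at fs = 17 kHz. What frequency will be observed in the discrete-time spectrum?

ω = 55700π rad/s → f = ω/(2π) = 27850 Hz = 27.85 kHz.
27.85 kHz mod fs = 10.85 kHz.
10.85 kHz > fs/2 = 8.5 kHz, folds to fs − 10.85 kHz = 6.15 kHz.

6.15 kHz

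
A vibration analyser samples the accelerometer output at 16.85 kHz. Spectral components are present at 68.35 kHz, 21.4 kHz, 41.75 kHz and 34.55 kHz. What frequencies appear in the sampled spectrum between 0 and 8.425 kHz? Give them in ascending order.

fs/2 = 8.425 kHz.
68.35 kHz mod fs = 0.95 kHz.
0.95 kHz ≤ fs/2 = 8.425 kHz, appears at 0.95 kHz.
21.4 kHz mod fs = 4.55 kHz.
4.55 kHz ≤ fs/2 = 8.425 kHz, appears at 4.55 kHz.
41.75 kHz mod fs = 8.05 kHz.
8.05 kHz ≤ fs/2 = 8.425 kHz, appears at 8.05 kHz.
34.55 kHz mod fs = 0.85 kHz.
0.85 kHz ≤ fs/2 = 8.425 kHz, appears at 0.85 kHz.
Distinct values: {0.85 kHz, 0.95 kHz, 4.55 kHz, 8.05 kHz}.

0.85 kHz, 0.95 kHz, 4.55 kHz, 8.05 kHz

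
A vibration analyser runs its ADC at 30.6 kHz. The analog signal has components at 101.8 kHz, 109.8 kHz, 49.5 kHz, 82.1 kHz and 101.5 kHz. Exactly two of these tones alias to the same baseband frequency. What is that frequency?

9.7 kHz

fs/2 = 15.3 kHz.
101.8 kHz mod fs = 10 kHz.
10 kHz ≤ fs/2 = 15.3 kHz, appears at 10 kHz.
109.8 kHz mod fs = 18 kHz.
18 kHz > fs/2 = 15.3 kHz, folds to fs − 18 kHz = 12.6 kHz.
49.5 kHz mod fs = 18.9 kHz.
18.9 kHz > fs/2 = 15.3 kHz, folds to fs − 18.9 kHz = 11.7 kHz.
82.1 kHz mod fs = 20.9 kHz.
20.9 kHz > fs/2 = 15.3 kHz, folds to fs − 20.9 kHz = 9.7 kHz.
101.5 kHz mod fs = 9.7 kHz.
9.7 kHz ≤ fs/2 = 15.3 kHz, appears at 9.7 kHz.
82.1 kHz and 101.5 kHz both map to 9.7 kHz.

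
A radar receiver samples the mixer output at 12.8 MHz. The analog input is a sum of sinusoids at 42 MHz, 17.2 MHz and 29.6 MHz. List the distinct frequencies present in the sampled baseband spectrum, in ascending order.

fs/2 = 6.4 MHz.
42 MHz mod fs = 3.6 MHz.
3.6 MHz ≤ fs/2 = 6.4 MHz, appears at 3.6 MHz.
17.2 MHz mod fs = 4.4 MHz.
4.4 MHz ≤ fs/2 = 6.4 MHz, appears at 4.4 MHz.
29.6 MHz mod fs = 4 MHz.
4 MHz ≤ fs/2 = 6.4 MHz, appears at 4 MHz.
Distinct values: {3.6 MHz, 4 MHz, 4.4 MHz}.

3.6 MHz, 4 MHz, 4.4 MHz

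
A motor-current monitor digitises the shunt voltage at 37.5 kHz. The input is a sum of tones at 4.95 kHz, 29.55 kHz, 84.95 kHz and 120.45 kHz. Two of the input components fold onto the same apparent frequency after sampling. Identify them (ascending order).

fs/2 = 18.75 kHz.
4.95 kHz ≤ fs/2 = 18.75 kHz, passes unchanged.
29.55 kHz > fs/2 = 18.75 kHz, folds to fs − 29.55 kHz = 7.95 kHz.
84.95 kHz mod fs = 9.95 kHz.
9.95 kHz ≤ fs/2 = 18.75 kHz, appears at 9.95 kHz.
120.45 kHz mod fs = 7.95 kHz.
7.95 kHz ≤ fs/2 = 18.75 kHz, appears at 7.95 kHz.
29.55 kHz and 120.45 kHz both map to 7.95 kHz.

29.55 kHz, 120.45 kHz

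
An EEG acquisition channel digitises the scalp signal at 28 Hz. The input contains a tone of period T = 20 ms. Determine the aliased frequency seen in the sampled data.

6 Hz

T = 20 ms → f = 1/T = 50 Hz.
50 Hz mod fs = 22 Hz.
22 Hz > fs/2 = 14 Hz, folds to fs − 22 Hz = 6 Hz.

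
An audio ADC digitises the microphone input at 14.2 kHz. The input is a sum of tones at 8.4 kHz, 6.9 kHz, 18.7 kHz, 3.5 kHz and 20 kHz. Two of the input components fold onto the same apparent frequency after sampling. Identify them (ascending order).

8.4 kHz, 20 kHz

fs/2 = 7.1 kHz.
8.4 kHz > fs/2 = 7.1 kHz, folds to fs − 8.4 kHz = 5.8 kHz.
6.9 kHz ≤ fs/2 = 7.1 kHz, passes unchanged.
18.7 kHz mod fs = 4.5 kHz.
4.5 kHz ≤ fs/2 = 7.1 kHz, appears at 4.5 kHz.
3.5 kHz ≤ fs/2 = 7.1 kHz, passes unchanged.
20 kHz mod fs = 5.8 kHz.
5.8 kHz ≤ fs/2 = 7.1 kHz, appears at 5.8 kHz.
8.4 kHz and 20 kHz both map to 5.8 kHz.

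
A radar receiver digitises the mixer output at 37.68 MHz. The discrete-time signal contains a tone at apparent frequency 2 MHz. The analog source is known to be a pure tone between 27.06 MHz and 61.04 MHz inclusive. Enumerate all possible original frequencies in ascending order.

Frequencies that alias to 2 MHz are k·fs ± 2 MHz for integer k ≥ 0.
k=0: 2 MHz.
k=1: 35.68 MHz, 39.68 MHz.
k=2: 73.36 MHz, 77.36 MHz.
Within [27.06 MHz, 61.04 MHz]: 35.68 MHz, 39.68 MHz.

35.68 MHz, 39.68 MHz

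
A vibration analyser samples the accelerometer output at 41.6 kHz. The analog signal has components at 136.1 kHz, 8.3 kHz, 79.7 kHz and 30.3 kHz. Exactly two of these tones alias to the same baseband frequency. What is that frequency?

11.3 kHz

fs/2 = 20.8 kHz.
136.1 kHz mod fs = 11.3 kHz.
11.3 kHz ≤ fs/2 = 20.8 kHz, appears at 11.3 kHz.
8.3 kHz ≤ fs/2 = 20.8 kHz, passes unchanged.
79.7 kHz mod fs = 38.1 kHz.
38.1 kHz > fs/2 = 20.8 kHz, folds to fs − 38.1 kHz = 3.5 kHz.
30.3 kHz > fs/2 = 20.8 kHz, folds to fs − 30.3 kHz = 11.3 kHz.
30.3 kHz and 136.1 kHz both map to 11.3 kHz.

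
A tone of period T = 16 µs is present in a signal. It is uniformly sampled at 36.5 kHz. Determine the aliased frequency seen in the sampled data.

10.5 kHz

T = 16 µs → f = 1/T = 62.5 kHz.
62.5 kHz mod fs = 26 kHz.
26 kHz > fs/2 = 18.25 kHz, folds to fs − 26 kHz = 10.5 kHz.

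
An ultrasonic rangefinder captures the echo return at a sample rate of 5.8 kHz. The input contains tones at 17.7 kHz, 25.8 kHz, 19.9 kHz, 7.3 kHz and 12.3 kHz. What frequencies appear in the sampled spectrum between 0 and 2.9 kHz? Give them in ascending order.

0.3 kHz, 0.7 kHz, 1.5 kHz, 2.5 kHz, 2.6 kHz

fs/2 = 2.9 kHz.
17.7 kHz mod fs = 0.3 kHz.
0.3 kHz ≤ fs/2 = 2.9 kHz, appears at 0.3 kHz.
25.8 kHz mod fs = 2.6 kHz.
2.6 kHz ≤ fs/2 = 2.9 kHz, appears at 2.6 kHz.
19.9 kHz mod fs = 2.5 kHz.
2.5 kHz ≤ fs/2 = 2.9 kHz, appears at 2.5 kHz.
7.3 kHz mod fs = 1.5 kHz.
1.5 kHz ≤ fs/2 = 2.9 kHz, appears at 1.5 kHz.
12.3 kHz mod fs = 0.7 kHz.
0.7 kHz ≤ fs/2 = 2.9 kHz, appears at 0.7 kHz.
Distinct values: {0.3 kHz, 0.7 kHz, 1.5 kHz, 2.5 kHz, 2.6 kHz}.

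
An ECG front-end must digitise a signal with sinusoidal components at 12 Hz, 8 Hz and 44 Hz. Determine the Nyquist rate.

88 Hz

Highest-frequency component: 44 Hz.
Nyquist rate = 2 × 44 Hz = 88 Hz.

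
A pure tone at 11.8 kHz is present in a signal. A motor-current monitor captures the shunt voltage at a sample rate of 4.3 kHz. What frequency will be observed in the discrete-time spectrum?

1.1 kHz

11.8 kHz mod fs = 3.2 kHz.
3.2 kHz > fs/2 = 2.15 kHz, folds to fs − 3.2 kHz = 1.1 kHz.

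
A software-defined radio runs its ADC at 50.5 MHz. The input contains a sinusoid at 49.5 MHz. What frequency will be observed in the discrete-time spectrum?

49.5 MHz > fs/2 = 25.25 MHz, folds to fs − 49.5 MHz = 1 MHz.

1 MHz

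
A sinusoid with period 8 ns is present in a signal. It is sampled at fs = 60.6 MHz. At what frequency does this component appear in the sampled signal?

T = 8 ns → f = 1/T = 125 MHz.
125 MHz mod fs = 3.8 MHz.
3.8 MHz ≤ fs/2 = 30.3 MHz, appears at 3.8 MHz.

3.8 MHz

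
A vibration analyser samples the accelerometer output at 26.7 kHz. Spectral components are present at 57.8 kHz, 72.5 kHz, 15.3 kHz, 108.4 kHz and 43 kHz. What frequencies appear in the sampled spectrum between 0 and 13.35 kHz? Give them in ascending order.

1.6 kHz, 4.4 kHz, 7.6 kHz, 10.4 kHz, 11.4 kHz

fs/2 = 13.35 kHz.
57.8 kHz mod fs = 4.4 kHz.
4.4 kHz ≤ fs/2 = 13.35 kHz, appears at 4.4 kHz.
72.5 kHz mod fs = 19.1 kHz.
19.1 kHz > fs/2 = 13.35 kHz, folds to fs − 19.1 kHz = 7.6 kHz.
15.3 kHz > fs/2 = 13.35 kHz, folds to fs − 15.3 kHz = 11.4 kHz.
108.4 kHz mod fs = 1.6 kHz.
1.6 kHz ≤ fs/2 = 13.35 kHz, appears at 1.6 kHz.
43 kHz mod fs = 16.3 kHz.
16.3 kHz > fs/2 = 13.35 kHz, folds to fs − 16.3 kHz = 10.4 kHz.
Distinct values: {1.6 kHz, 4.4 kHz, 7.6 kHz, 10.4 kHz, 11.4 kHz}.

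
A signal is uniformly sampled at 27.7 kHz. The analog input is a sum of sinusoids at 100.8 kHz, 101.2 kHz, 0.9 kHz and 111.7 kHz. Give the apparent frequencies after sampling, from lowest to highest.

0.9 kHz, 9.6 kHz, 10 kHz

fs/2 = 13.85 kHz.
100.8 kHz mod fs = 17.7 kHz.
17.7 kHz > fs/2 = 13.85 kHz, folds to fs − 17.7 kHz = 10 kHz.
101.2 kHz mod fs = 18.1 kHz.
18.1 kHz > fs/2 = 13.85 kHz, folds to fs − 18.1 kHz = 9.6 kHz.
0.9 kHz ≤ fs/2 = 13.85 kHz, passes unchanged.
111.7 kHz mod fs = 0.9 kHz.
0.9 kHz ≤ fs/2 = 13.85 kHz, appears at 0.9 kHz.
Distinct values: {0.9 kHz, 9.6 kHz, 10 kHz}.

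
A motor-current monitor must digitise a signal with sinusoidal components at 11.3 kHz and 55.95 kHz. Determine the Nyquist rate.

111.9 kHz

Highest-frequency component: 55.95 kHz.
Nyquist rate = 2 × 55.95 kHz = 111.9 kHz.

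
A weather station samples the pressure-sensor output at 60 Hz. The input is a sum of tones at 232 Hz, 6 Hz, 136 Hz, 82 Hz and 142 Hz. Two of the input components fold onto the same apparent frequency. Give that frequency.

fs/2 = 30 Hz.
232 Hz mod fs = 52 Hz.
52 Hz > fs/2 = 30 Hz, folds to fs − 52 Hz = 8 Hz.
6 Hz ≤ fs/2 = 30 Hz, passes unchanged.
136 Hz mod fs = 16 Hz.
16 Hz ≤ fs/2 = 30 Hz, appears at 16 Hz.
82 Hz mod fs = 22 Hz.
22 Hz ≤ fs/2 = 30 Hz, appears at 22 Hz.
142 Hz mod fs = 22 Hz.
22 Hz ≤ fs/2 = 30 Hz, appears at 22 Hz.
82 Hz and 142 Hz both map to 22 Hz.

22 Hz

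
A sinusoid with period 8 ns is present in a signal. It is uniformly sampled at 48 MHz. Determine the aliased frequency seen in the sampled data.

T = 8 ns → f = 1/T = 125 MHz.
125 MHz mod fs = 29 MHz.
29 MHz > fs/2 = 24 MHz, folds to fs − 29 MHz = 19 MHz.

19 MHz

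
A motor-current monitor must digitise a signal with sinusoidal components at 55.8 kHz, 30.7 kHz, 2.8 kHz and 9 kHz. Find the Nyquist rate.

111.6 kHz

Highest-frequency component: 55.8 kHz.
Nyquist rate = 2 × 55.8 kHz = 111.6 kHz.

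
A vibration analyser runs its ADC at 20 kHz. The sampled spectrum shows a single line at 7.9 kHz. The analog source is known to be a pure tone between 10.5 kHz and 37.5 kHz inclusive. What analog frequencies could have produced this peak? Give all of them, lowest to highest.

Frequencies that alias to 7.9 kHz are k·fs ± 7.9 kHz for integer k ≥ 0.
k=0: 7.9 kHz.
k=1: 12.1 kHz, 27.9 kHz.
k=2: 32.1 kHz, 47.9 kHz.
k=3: 52.1 kHz, 67.9 kHz.
Within [10.5 kHz, 37.5 kHz]: 12.1 kHz, 27.9 kHz, 32.1 kHz.

12.1 kHz, 27.9 kHz, 32.1 kHz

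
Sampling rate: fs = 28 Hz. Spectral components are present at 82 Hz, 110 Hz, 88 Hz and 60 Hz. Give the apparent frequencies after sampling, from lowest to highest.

2 Hz, 4 Hz

fs/2 = 14 Hz.
82 Hz mod fs = 26 Hz.
26 Hz > fs/2 = 14 Hz, folds to fs − 26 Hz = 2 Hz.
110 Hz mod fs = 26 Hz.
26 Hz > fs/2 = 14 Hz, folds to fs − 26 Hz = 2 Hz.
88 Hz mod fs = 4 Hz.
4 Hz ≤ fs/2 = 14 Hz, appears at 4 Hz.
60 Hz mod fs = 4 Hz.
4 Hz ≤ fs/2 = 14 Hz, appears at 4 Hz.
Distinct values: {2 Hz, 4 Hz}.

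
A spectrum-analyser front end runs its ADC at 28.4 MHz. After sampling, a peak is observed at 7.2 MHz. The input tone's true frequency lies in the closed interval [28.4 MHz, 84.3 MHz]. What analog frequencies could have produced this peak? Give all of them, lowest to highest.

Frequencies that alias to 7.2 MHz are k·fs ± 7.2 MHz for integer k ≥ 0.
k=0: 7.2 MHz.
k=1: 21.2 MHz, 35.6 MHz.
k=2: 49.6 MHz, 64 MHz.
k=3: 78 MHz, 92.4 MHz.
k=4: 106.4 MHz, 120.8 MHz.
Within [28.4 MHz, 84.3 MHz]: 35.6 MHz, 49.6 MHz, 64 MHz, 78 MHz.

35.6 MHz, 49.6 MHz, 64 MHz, 78 MHz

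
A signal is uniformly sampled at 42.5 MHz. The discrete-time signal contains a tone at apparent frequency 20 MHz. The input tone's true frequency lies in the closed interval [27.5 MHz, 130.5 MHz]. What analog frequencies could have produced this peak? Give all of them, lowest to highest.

62.5 MHz, 65 MHz, 105 MHz, 107.5 MHz

Frequencies that alias to 20 MHz are k·fs ± 20 MHz for integer k ≥ 0.
k=0: 20 MHz.
k=1: 22.5 MHz, 62.5 MHz.
k=2: 65 MHz, 105 MHz.
k=3: 107.5 MHz, 147.5 MHz.
k=4: 150 MHz, 190 MHz.
Within [27.5 MHz, 130.5 MHz]: 62.5 MHz, 65 MHz, 105 MHz, 107.5 MHz.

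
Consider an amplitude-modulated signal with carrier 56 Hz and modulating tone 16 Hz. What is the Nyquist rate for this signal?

144 Hz

AM sidebands sit at fc ± fm = 40 Hz and 72 Hz.
Highest-frequency component: 72 Hz.
Nyquist rate = 2 × 72 Hz = 144 Hz.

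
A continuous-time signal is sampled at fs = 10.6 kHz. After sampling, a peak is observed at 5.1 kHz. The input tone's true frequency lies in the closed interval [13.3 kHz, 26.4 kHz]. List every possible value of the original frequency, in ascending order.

Frequencies that alias to 5.1 kHz are k·fs ± 5.1 kHz for integer k ≥ 0.
k=0: 5.1 kHz.
k=1: 5.5 kHz, 15.7 kHz.
k=2: 16.1 kHz, 26.3 kHz.
k=3: 26.7 kHz, 36.9 kHz.
Within [13.3 kHz, 26.4 kHz]: 15.7 kHz, 16.1 kHz, 26.3 kHz.

15.7 kHz, 16.1 kHz, 26.3 kHz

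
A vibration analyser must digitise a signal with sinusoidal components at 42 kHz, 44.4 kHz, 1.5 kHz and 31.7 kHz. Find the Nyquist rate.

88.8 kHz

Highest-frequency component: 44.4 kHz.
Nyquist rate = 2 × 44.4 kHz = 88.8 kHz.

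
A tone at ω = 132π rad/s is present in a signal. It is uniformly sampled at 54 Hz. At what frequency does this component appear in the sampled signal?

12 Hz

ω = 132π rad/s → f = ω/(2π) = 66 Hz.
66 Hz mod fs = 12 Hz.
12 Hz ≤ fs/2 = 27 Hz, appears at 12 Hz.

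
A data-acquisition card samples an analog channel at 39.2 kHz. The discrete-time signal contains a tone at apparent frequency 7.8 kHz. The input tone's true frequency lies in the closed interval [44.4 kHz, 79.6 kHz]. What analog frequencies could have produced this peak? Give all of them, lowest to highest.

47 kHz, 70.6 kHz

Frequencies that alias to 7.8 kHz are k·fs ± 7.8 kHz for integer k ≥ 0.
k=0: 7.8 kHz.
k=1: 31.4 kHz, 47 kHz.
k=2: 70.6 kHz, 86.2 kHz.
k=3: 109.8 kHz, 125.4 kHz.
Within [44.4 kHz, 79.6 kHz]: 47 kHz, 70.6 kHz.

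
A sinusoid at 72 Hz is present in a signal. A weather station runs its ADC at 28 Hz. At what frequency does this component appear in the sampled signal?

12 Hz

72 Hz mod fs = 16 Hz.
16 Hz > fs/2 = 14 Hz, folds to fs − 16 Hz = 12 Hz.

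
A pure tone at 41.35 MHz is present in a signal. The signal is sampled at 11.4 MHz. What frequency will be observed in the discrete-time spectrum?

41.35 MHz mod fs = 7.15 MHz.
7.15 MHz > fs/2 = 5.7 MHz, folds to fs − 7.15 MHz = 4.25 MHz.

4.25 MHz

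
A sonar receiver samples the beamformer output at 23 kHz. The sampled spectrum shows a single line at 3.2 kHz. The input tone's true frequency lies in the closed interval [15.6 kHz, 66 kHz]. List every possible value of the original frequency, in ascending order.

Frequencies that alias to 3.2 kHz are k·fs ± 3.2 kHz for integer k ≥ 0.
k=0: 3.2 kHz.
k=1: 19.8 kHz, 26.2 kHz.
k=2: 42.8 kHz, 49.2 kHz.
k=3: 65.8 kHz, 72.2 kHz.
k=4: 88.8 kHz, 95.2 kHz.
Within [15.6 kHz, 66 kHz]: 19.8 kHz, 26.2 kHz, 42.8 kHz, 49.2 kHz, 65.8 kHz.

19.8 kHz, 26.2 kHz, 42.8 kHz, 49.2 kHz, 65.8 kHz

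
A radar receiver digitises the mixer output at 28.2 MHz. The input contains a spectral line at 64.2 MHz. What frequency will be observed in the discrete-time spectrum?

64.2 MHz mod fs = 7.8 MHz.
7.8 MHz ≤ fs/2 = 14.1 MHz, appears at 7.8 MHz.

7.8 MHz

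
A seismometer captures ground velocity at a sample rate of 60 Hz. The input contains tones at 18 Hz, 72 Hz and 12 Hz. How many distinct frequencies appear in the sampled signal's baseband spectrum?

fs/2 = 30 Hz.
18 Hz ≤ fs/2 = 30 Hz, passes unchanged.
72 Hz mod fs = 12 Hz.
12 Hz ≤ fs/2 = 30 Hz, appears at 12 Hz.
12 Hz ≤ fs/2 = 30 Hz, passes unchanged.
Distinct values: {12 Hz, 18 Hz} → 2.

2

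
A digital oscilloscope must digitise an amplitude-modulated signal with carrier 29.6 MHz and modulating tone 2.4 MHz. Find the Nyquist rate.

64 MHz

AM sidebands sit at fc ± fm = 27.2 MHz and 32 MHz.
Highest-frequency component: 32 MHz.
Nyquist rate = 2 × 32 MHz = 64 MHz.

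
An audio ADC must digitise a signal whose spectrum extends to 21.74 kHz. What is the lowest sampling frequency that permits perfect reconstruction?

43.48 kHz

Nyquist rate = 2 × 21.74 kHz = 43.48 kHz.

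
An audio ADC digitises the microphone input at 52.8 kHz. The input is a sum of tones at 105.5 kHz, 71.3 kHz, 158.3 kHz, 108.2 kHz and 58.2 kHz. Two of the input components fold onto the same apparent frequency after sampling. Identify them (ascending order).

fs/2 = 26.4 kHz.
105.5 kHz mod fs = 52.7 kHz.
52.7 kHz > fs/2 = 26.4 kHz, folds to fs − 52.7 kHz = 0.1 kHz.
71.3 kHz mod fs = 18.5 kHz.
18.5 kHz ≤ fs/2 = 26.4 kHz, appears at 18.5 kHz.
158.3 kHz mod fs = 52.7 kHz.
52.7 kHz > fs/2 = 26.4 kHz, folds to fs − 52.7 kHz = 0.1 kHz.
108.2 kHz mod fs = 2.6 kHz.
2.6 kHz ≤ fs/2 = 26.4 kHz, appears at 2.6 kHz.
58.2 kHz mod fs = 5.4 kHz.
5.4 kHz ≤ fs/2 = 26.4 kHz, appears at 5.4 kHz.
105.5 kHz and 158.3 kHz both map to 0.1 kHz.

105.5 kHz, 158.3 kHz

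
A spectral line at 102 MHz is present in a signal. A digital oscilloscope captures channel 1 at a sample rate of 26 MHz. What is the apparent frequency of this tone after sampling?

2 MHz

102 MHz mod fs = 24 MHz.
24 MHz > fs/2 = 13 MHz, folds to fs − 24 MHz = 2 MHz.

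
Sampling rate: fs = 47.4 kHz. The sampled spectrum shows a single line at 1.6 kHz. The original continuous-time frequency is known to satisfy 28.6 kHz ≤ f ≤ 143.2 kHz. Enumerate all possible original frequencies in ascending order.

45.8 kHz, 49 kHz, 93.2 kHz, 96.4 kHz, 140.6 kHz

Frequencies that alias to 1.6 kHz are k·fs ± 1.6 kHz for integer k ≥ 0.
k=0: 1.6 kHz.
k=1: 45.8 kHz, 49 kHz.
k=2: 93.2 kHz, 96.4 kHz.
k=3: 140.6 kHz, 143.8 kHz.
k=4: 188 kHz, 191.2 kHz.
Within [28.6 kHz, 143.2 kHz]: 45.8 kHz, 49 kHz, 93.2 kHz, 96.4 kHz, 140.6 kHz.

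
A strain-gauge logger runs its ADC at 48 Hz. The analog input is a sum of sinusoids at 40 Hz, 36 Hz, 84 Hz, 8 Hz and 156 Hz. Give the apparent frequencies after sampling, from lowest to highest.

8 Hz, 12 Hz

fs/2 = 24 Hz.
40 Hz > fs/2 = 24 Hz, folds to fs − 40 Hz = 8 Hz.
36 Hz > fs/2 = 24 Hz, folds to fs − 36 Hz = 12 Hz.
84 Hz mod fs = 36 Hz.
36 Hz > fs/2 = 24 Hz, folds to fs − 36 Hz = 12 Hz.
8 Hz ≤ fs/2 = 24 Hz, passes unchanged.
156 Hz mod fs = 12 Hz.
12 Hz ≤ fs/2 = 24 Hz, appears at 12 Hz.
Distinct values: {8 Hz, 12 Hz}.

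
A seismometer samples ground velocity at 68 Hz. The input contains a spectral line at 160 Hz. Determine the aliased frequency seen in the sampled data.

24 Hz

160 Hz mod fs = 24 Hz.
24 Hz ≤ fs/2 = 34 Hz, appears at 24 Hz.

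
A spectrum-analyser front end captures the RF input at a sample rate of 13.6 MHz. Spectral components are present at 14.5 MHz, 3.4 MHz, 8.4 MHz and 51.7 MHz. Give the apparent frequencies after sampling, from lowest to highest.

0.9 MHz, 2.7 MHz, 3.4 MHz, 5.2 MHz

fs/2 = 6.8 MHz.
14.5 MHz mod fs = 0.9 MHz.
0.9 MHz ≤ fs/2 = 6.8 MHz, appears at 0.9 MHz.
3.4 MHz ≤ fs/2 = 6.8 MHz, passes unchanged.
8.4 MHz > fs/2 = 6.8 MHz, folds to fs − 8.4 MHz = 5.2 MHz.
51.7 MHz mod fs = 10.9 MHz.
10.9 MHz > fs/2 = 6.8 MHz, folds to fs − 10.9 MHz = 2.7 MHz.
Distinct values: {0.9 MHz, 2.7 MHz, 3.4 MHz, 5.2 MHz}.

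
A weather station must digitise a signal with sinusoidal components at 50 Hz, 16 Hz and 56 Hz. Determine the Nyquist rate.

112 Hz

Highest-frequency component: 56 Hz.
Nyquist rate = 2 × 56 Hz = 112 Hz.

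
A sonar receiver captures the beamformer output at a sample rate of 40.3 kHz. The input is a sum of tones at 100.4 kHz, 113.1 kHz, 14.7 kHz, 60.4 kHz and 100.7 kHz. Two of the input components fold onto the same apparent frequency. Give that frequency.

20.1 kHz

fs/2 = 20.15 kHz.
100.4 kHz mod fs = 19.8 kHz.
19.8 kHz ≤ fs/2 = 20.15 kHz, appears at 19.8 kHz.
113.1 kHz mod fs = 32.5 kHz.
32.5 kHz > fs/2 = 20.15 kHz, folds to fs − 32.5 kHz = 7.8 kHz.
14.7 kHz ≤ fs/2 = 20.15 kHz, passes unchanged.
60.4 kHz mod fs = 20.1 kHz.
20.1 kHz ≤ fs/2 = 20.15 kHz, appears at 20.1 kHz.
100.7 kHz mod fs = 20.1 kHz.
20.1 kHz ≤ fs/2 = 20.15 kHz, appears at 20.1 kHz.
60.4 kHz and 100.7 kHz both map to 20.1 kHz.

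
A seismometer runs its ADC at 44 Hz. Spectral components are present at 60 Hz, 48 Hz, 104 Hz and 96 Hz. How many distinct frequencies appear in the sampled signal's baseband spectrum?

3

fs/2 = 22 Hz.
60 Hz mod fs = 16 Hz.
16 Hz ≤ fs/2 = 22 Hz, appears at 16 Hz.
48 Hz mod fs = 4 Hz.
4 Hz ≤ fs/2 = 22 Hz, appears at 4 Hz.
104 Hz mod fs = 16 Hz.
16 Hz ≤ fs/2 = 22 Hz, appears at 16 Hz.
96 Hz mod fs = 8 Hz.
8 Hz ≤ fs/2 = 22 Hz, appears at 8 Hz.
Distinct values: {4 Hz, 8 Hz, 16 Hz} → 3.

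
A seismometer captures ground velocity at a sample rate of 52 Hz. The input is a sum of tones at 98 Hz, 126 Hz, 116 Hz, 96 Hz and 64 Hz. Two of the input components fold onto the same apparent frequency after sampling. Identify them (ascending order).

64 Hz, 116 Hz

fs/2 = 26 Hz.
98 Hz mod fs = 46 Hz.
46 Hz > fs/2 = 26 Hz, folds to fs − 46 Hz = 6 Hz.
126 Hz mod fs = 22 Hz.
22 Hz ≤ fs/2 = 26 Hz, appears at 22 Hz.
116 Hz mod fs = 12 Hz.
12 Hz ≤ fs/2 = 26 Hz, appears at 12 Hz.
96 Hz mod fs = 44 Hz.
44 Hz > fs/2 = 26 Hz, folds to fs − 44 Hz = 8 Hz.
64 Hz mod fs = 12 Hz.
12 Hz ≤ fs/2 = 26 Hz, appears at 12 Hz.
64 Hz and 116 Hz both map to 12 Hz.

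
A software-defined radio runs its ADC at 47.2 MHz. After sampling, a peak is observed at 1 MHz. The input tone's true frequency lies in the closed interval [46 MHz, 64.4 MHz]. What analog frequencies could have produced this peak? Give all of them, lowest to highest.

46.2 MHz, 48.2 MHz

Frequencies that alias to 1 MHz are k·fs ± 1 MHz for integer k ≥ 0.
k=0: 1 MHz.
k=1: 46.2 MHz, 48.2 MHz.
k=2: 93.4 MHz, 95.4 MHz.
Within [46 MHz, 64.4 MHz]: 46.2 MHz, 48.2 MHz.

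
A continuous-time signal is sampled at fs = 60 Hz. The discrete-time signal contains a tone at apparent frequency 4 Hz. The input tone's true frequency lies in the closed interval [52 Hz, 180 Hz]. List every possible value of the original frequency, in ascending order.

Frequencies that alias to 4 Hz are k·fs ± 4 Hz for integer k ≥ 0.
k=0: 4 Hz.
k=1: 56 Hz, 64 Hz.
k=2: 116 Hz, 124 Hz.
k=3: 176 Hz, 184 Hz.
k=4: 236 Hz, 244 Hz.
Within [52 Hz, 180 Hz]: 56 Hz, 64 Hz, 116 Hz, 124 Hz, 176 Hz.

56 Hz, 64 Hz, 116 Hz, 124 Hz, 176 Hz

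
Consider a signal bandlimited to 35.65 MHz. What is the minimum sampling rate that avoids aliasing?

71.3 MHz

Nyquist rate = 2 × 35.65 MHz = 71.3 MHz.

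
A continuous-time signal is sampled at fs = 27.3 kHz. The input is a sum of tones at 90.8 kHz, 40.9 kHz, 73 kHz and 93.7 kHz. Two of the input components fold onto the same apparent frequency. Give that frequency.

fs/2 = 13.65 kHz.
90.8 kHz mod fs = 8.9 kHz.
8.9 kHz ≤ fs/2 = 13.65 kHz, appears at 8.9 kHz.
40.9 kHz mod fs = 13.6 kHz.
13.6 kHz ≤ fs/2 = 13.65 kHz, appears at 13.6 kHz.
73 kHz mod fs = 18.4 kHz.
18.4 kHz > fs/2 = 13.65 kHz, folds to fs − 18.4 kHz = 8.9 kHz.
93.7 kHz mod fs = 11.8 kHz.
11.8 kHz ≤ fs/2 = 13.65 kHz, appears at 11.8 kHz.
73 kHz and 90.8 kHz both map to 8.9 kHz.

8.9 kHz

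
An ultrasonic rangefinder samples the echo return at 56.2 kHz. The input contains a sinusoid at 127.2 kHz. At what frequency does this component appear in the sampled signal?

14.8 kHz

127.2 kHz mod fs = 14.8 kHz.
14.8 kHz ≤ fs/2 = 28.1 kHz, appears at 14.8 kHz.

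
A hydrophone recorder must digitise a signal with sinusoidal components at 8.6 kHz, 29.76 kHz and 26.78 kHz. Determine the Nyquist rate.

59.52 kHz

Highest-frequency component: 29.76 kHz.
Nyquist rate = 2 × 29.76 kHz = 59.52 kHz.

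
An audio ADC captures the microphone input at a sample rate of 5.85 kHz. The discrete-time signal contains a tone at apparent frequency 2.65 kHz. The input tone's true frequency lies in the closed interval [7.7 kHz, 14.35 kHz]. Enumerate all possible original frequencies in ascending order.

Frequencies that alias to 2.65 kHz are k·fs ± 2.65 kHz for integer k ≥ 0.
k=0: 2.65 kHz.
k=1: 3.2 kHz, 8.5 kHz.
k=2: 9.05 kHz, 14.35 kHz.
k=3: 14.9 kHz, 20.2 kHz.
Within [7.7 kHz, 14.35 kHz]: 8.5 kHz, 9.05 kHz, 14.35 kHz.

8.5 kHz, 9.05 kHz, 14.35 kHz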